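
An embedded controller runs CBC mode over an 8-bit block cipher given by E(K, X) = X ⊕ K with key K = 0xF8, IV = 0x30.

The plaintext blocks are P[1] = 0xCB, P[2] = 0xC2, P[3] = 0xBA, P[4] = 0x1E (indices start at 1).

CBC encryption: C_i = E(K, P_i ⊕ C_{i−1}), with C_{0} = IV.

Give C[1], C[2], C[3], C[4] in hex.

C[1]: P[1] ⊕ 0x30 = 0xFB; E(K, 0xFB) = 0x03.
C[2]: P[2] ⊕ 0x03 = 0xC1; E(K, 0xC1) = 0x39.
C[3]: P[3] ⊕ 0x39 = 0x83; E(K, 0x83) = 0x7B.
C[4]: P[4] ⊕ 0x7B = 0x65; E(K, 0x65) = 0x9D.

C[1] = 0x03, C[2] = 0x39, C[3] = 0x7B, C[4] = 0x9D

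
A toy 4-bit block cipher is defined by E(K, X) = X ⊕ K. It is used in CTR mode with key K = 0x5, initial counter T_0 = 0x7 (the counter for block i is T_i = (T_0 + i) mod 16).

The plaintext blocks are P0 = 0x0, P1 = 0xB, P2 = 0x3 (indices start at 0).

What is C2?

CTR encryption: S_i = E(K, T_i) where T_i is the counter for block i; C_i = P_i ⊕ S_i.
C0: T = 0x7, S = E(K, T) = 0x2; 0x0 ⊕ 0x2 = 0x2.
C1: T = 0x8, S = E(K, T) = 0xD; 0xB ⊕ 0xD = 0x6.
C2: T = 0x9, S = E(K, T) = 0xC; 0x3 ⊕ 0xC = 0xF.

C2 = 0xF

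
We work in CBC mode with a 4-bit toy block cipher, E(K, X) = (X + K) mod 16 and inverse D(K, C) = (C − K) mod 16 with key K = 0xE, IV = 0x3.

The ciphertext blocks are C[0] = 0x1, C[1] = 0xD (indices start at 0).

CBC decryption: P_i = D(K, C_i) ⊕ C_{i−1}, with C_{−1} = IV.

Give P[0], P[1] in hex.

P[0] = 0x0, P[1] = 0xE

P[0]: D(K, 0x1) = 0x3; 0x3 ⊕ 0x3 = 0x0.
P[1]: D(K, 0xD) = 0xF; 0xF ⊕ 0x1 = 0xE.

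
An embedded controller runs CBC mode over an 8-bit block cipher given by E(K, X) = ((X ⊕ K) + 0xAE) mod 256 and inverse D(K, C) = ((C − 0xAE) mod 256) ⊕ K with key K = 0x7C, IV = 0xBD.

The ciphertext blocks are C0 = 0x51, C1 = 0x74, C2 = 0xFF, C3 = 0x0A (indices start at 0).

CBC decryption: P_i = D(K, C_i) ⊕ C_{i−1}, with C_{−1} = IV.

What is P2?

P2: D(K, 0xFF) = 0x2D; 0x2D ⊕ 0x74 = 0x59.

P2 = 0x59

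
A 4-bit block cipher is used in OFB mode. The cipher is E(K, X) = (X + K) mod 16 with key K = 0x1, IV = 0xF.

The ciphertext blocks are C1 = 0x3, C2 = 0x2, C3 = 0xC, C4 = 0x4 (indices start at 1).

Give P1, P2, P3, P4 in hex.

OFB decryption: S_i = E(K, S_{i−1}) with S_{0} = IV; P_i = C_i ⊕ S_i.
P1: S = E(K, 0xF) = 0x0; 0x3 ⊕ 0x0 = 0x3.
P2: S = E(K, 0x0) = 0x1; 0x2 ⊕ 0x1 = 0x3.
P3: S = E(K, 0x1) = 0x2; 0xC ⊕ 0x2 = 0xE.
P4: S = E(K, 0x2) = 0x3; 0x4 ⊕ 0x3 = 0x7.

P1 = 0x3, P2 = 0x3, P3 = 0xE, P4 = 0x7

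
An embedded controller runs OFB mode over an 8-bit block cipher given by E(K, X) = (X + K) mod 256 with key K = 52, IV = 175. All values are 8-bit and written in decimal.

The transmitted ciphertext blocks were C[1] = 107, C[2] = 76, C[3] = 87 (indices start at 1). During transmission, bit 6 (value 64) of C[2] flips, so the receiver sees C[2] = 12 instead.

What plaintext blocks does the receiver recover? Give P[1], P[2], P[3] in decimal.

OFB decryption: S_i = E(K, S_{i−1}) with S_{0} = IV; P_i = C_i ⊕ S_i.
Only C[2] changed, to 12. In OFB, a change in C_i flips the same bit in P_i only; the keystream is unaffected. Decrypting the received ciphertext:
P[1]: S = E(K, 175) = 227; 107 ⊕ 227 = 136.
P[2]: S = E(K, 227) = 23; 12 ⊕ 23 = 27.
P[3]: S = E(K, 23) = 75; 87 ⊕ 75 = 28.
Blocks that differ from the original plaintext: P[2].

P[1] = 136, P[2] = 27, P[3] = 28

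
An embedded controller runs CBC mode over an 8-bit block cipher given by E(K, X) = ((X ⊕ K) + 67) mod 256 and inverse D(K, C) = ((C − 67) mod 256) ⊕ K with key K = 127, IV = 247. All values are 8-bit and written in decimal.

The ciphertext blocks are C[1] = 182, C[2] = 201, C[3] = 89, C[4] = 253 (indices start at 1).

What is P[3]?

CBC decryption: P_i = D(K, C_i) ⊕ C_{i−1}, with C_{0} = IV.
P[3]: D(K, 89) = 105; 105 ⊕ 201 = 160.

P[3] = 160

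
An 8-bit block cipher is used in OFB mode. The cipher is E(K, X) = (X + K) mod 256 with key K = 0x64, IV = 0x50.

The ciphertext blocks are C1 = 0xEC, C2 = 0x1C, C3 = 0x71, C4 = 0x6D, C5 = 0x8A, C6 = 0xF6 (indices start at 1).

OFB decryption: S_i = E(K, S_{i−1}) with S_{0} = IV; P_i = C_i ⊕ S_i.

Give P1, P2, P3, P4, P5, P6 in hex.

P1 = 0x58, P2 = 0x04, P3 = 0x0D, P4 = 0x8D, P5 = 0xCE, P6 = 0x5E

P1: S = E(K, 0x50) = 0xB4; 0xEC ⊕ 0xB4 = 0x58.
P2: S = E(K, 0xB4) = 0x18; 0x1C ⊕ 0x18 = 0x04.
P3: S = E(K, 0x18) = 0x7C; 0x71 ⊕ 0x7C = 0x0D.
P4: S = E(K, 0x7C) = 0xE0; 0x6D ⊕ 0xE0 = 0x8D.
P5: S = E(K, 0xE0) = 0x44; 0x8A ⊕ 0x44 = 0xCE.
P6: S = E(K, 0x44) = 0xA8; 0xF6 ⊕ 0xA8 = 0x5E.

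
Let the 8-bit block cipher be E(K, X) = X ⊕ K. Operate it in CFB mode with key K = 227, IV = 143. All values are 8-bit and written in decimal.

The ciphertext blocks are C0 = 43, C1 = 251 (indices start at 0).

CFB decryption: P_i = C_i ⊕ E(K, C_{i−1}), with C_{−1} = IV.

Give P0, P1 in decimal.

P0: E(K, 143) = 108; 43 ⊕ 108 = 71.
P1: E(K, 43) = 200; 251 ⊕ 200 = 51.

P0 = 71, P1 = 51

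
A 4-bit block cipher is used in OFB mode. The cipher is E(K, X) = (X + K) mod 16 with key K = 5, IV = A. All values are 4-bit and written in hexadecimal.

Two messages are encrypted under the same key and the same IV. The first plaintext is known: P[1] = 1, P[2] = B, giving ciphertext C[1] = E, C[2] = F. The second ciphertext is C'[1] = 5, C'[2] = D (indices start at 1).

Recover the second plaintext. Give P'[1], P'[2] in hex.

In OFB with a reused IV, both messages share the same keystream S_i, so C_i ⊕ C'_i = P_i ⊕ P'_i and thus P'_i = P_i ⊕ C_i ⊕ C'_i.
P'[1]: 1 ⊕ E ⊕ 5 = A.
P'[2]: B ⊕ F ⊕ D = 9.

P'[1] = A, P'[2] = 9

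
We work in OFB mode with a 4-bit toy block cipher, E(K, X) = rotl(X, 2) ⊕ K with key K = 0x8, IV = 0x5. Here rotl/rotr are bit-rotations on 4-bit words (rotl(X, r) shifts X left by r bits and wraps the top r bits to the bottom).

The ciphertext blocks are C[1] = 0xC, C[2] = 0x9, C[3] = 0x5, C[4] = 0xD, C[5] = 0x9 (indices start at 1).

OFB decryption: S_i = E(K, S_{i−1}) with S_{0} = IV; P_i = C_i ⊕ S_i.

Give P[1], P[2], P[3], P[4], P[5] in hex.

P[1] = 0x1, P[2] = 0x6, P[3] = 0x2, P[4] = 0x8, P[5] = 0x4

P[1]: S = E(K, 0x5) = 0xD; 0xC ⊕ 0xD = 0x1.
P[2]: S = E(K, 0xD) = 0xF; 0x9 ⊕ 0xF = 0x6.
P[3]: S = E(K, 0xF) = 0x7; 0x5 ⊕ 0x7 = 0x2.
P[4]: S = E(K, 0x7) = 0x5; 0xD ⊕ 0x5 = 0x8.
P[5]: S = E(K, 0x5) = 0xD; 0x9 ⊕ 0xD = 0x4.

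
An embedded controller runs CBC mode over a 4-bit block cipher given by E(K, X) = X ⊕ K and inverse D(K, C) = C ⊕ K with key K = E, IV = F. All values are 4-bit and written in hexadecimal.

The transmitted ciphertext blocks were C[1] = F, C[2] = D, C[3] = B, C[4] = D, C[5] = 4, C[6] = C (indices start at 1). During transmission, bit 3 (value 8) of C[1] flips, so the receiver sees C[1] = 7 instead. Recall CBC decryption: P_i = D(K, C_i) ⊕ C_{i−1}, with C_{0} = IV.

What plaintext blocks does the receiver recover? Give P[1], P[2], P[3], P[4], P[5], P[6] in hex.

Only C[1] changed, to 7. In CBC, a change in C_i garbles P_i and flips the same bit in P_{i+1}. Decrypting the received ciphertext:
P[1]: D(K, 7) = 9; 9 ⊕ F = 6.
P[2]: D(K, D) = 3; 3 ⊕ 7 = 4.
P[3]: D(K, B) = 5; 5 ⊕ D = 8.
P[4]: D(K, D) = 3; 3 ⊕ B = 8.
P[5]: D(K, 4) = A; A ⊕ D = 7.
P[6]: D(K, C) = 2; 2 ⊕ 4 = 6.
Blocks that differ from the original plaintext: P[1], P[2].

P[1] = 6, P[2] = 4, P[3] = 8, P[4] = 8, P[5] = 7, P[6] = 6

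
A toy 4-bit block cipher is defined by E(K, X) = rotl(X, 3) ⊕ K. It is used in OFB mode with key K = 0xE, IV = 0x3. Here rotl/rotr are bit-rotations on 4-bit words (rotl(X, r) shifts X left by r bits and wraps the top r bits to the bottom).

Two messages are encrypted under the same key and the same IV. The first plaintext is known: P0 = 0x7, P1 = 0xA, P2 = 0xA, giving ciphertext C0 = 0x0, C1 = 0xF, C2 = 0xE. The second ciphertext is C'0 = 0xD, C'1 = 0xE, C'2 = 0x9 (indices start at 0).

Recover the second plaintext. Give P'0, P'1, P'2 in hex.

In OFB with a reused IV, both messages share the same keystream S_i, so C_i ⊕ C'_i = P_i ⊕ P'_i and thus P'_i = P_i ⊕ C_i ⊕ C'_i.
P'0: 0x7 ⊕ 0x0 ⊕ 0xD = 0xA.
P'1: 0xA ⊕ 0xF ⊕ 0xE = 0xB.
P'2: 0xA ⊕ 0xE ⊕ 0x9 = 0xD.

P'0 = 0xA, P'1 = 0xB, P'2 = 0xD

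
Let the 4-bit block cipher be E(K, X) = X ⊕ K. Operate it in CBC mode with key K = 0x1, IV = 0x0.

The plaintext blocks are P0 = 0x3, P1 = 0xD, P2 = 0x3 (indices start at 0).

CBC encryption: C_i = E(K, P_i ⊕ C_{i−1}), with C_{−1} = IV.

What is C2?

C0: P0 ⊕ 0x0 = 0x3; E(K, 0x3) = 0x2.
C1: P1 ⊕ 0x2 = 0xF; E(K, 0xF) = 0xE.
C2: P2 ⊕ 0xE = 0xD; E(K, 0xD) = 0xC.

C2 = 0xC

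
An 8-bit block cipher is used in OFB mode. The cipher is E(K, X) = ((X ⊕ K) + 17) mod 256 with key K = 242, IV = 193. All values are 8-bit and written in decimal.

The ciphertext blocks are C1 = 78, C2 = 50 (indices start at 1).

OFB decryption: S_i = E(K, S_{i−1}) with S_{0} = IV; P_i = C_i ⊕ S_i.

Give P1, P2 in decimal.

P1: S = E(K, 193) = 68; 78 ⊕ 68 = 10.
P2: S = E(K, 68) = 199; 50 ⊕ 199 = 245.

P1 = 10, P2 = 245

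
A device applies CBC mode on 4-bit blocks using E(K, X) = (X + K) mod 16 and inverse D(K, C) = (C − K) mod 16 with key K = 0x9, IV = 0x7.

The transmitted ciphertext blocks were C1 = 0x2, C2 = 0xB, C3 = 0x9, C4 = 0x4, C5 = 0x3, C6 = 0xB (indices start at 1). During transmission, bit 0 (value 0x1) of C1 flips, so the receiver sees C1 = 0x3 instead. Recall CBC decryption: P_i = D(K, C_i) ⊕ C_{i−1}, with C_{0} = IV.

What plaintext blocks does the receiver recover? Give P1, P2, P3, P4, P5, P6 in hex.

Only C1 changed, to 0x3. In CBC, a change in C_i garbles P_i and flips the same bit in P_{i+1}. Decrypting the received ciphertext:
P1: D(K, 0x3) = 0xA; 0xA ⊕ 0x7 = 0xD.
P2: D(K, 0xB) = 0x2; 0x2 ⊕ 0x3 = 0x1.
P3: D(K, 0x9) = 0x0; 0x0 ⊕ 0xB = 0xB.
P4: D(K, 0x4) = 0xB; 0xB ⊕ 0x9 = 0x2.
P5: D(K, 0x3) = 0xA; 0xA ⊕ 0x4 = 0xE.
P6: D(K, 0xB) = 0x2; 0x2 ⊕ 0x3 = 0x1.
Blocks that differ from the original plaintext: P1, P2.

P1 = 0xD, P2 = 0x1, P3 = 0xB, P4 = 0x2, P5 = 0xE, P6 = 0x1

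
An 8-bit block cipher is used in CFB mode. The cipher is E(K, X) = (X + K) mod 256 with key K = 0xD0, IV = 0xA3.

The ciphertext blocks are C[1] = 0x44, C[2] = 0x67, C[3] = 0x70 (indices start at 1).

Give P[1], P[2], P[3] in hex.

CFB decryption: P_i = C_i ⊕ E(K, C_{i−1}), with C_{0} = IV.
P[1]: E(K, 0xA3) = 0x73; 0x44 ⊕ 0x73 = 0x37.
P[2]: E(K, 0x44) = 0x14; 0x67 ⊕ 0x14 = 0x73.
P[3]: E(K, 0x67) = 0x37; 0x70 ⊕ 0x37 = 0x47.

P[1] = 0x37, P[2] = 0x73, P[3] = 0x47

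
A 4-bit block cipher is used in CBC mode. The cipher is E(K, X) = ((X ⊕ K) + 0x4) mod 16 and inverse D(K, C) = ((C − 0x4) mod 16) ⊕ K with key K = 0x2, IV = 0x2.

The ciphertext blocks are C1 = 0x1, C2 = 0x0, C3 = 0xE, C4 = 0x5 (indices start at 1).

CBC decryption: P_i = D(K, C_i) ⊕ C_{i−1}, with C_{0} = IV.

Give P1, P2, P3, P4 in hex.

P1: D(K, 0x1) = 0xF; 0xF ⊕ 0x2 = 0xD.
P2: D(K, 0x0) = 0xE; 0xE ⊕ 0x1 = 0xF.
P3: D(K, 0xE) = 0x8; 0x8 ⊕ 0x0 = 0x8.
P4: D(K, 0x5) = 0x3; 0x3 ⊕ 0xE = 0xD.

P1 = 0xD, P2 = 0xF, P3 = 0x8, P4 = 0xD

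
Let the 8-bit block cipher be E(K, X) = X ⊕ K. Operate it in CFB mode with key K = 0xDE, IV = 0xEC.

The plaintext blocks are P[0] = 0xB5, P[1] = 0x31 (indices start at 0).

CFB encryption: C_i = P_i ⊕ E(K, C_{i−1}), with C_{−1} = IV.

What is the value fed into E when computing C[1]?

C[0]: E(K, 0xEC) = 0x32; 0xB5 ⊕ 0x32 = 0x87.
C[1]: E(K, 0x87) = 0x59; 0x31 ⊕ 0x59 = 0x68.
So the input to E for block [1] is 0x87.

0x87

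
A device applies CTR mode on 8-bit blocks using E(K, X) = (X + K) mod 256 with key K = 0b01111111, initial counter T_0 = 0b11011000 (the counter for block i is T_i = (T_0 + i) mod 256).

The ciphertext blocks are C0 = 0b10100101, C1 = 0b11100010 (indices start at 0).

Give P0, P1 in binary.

P0 = 0b11110010, P1 = 0b10111010

CTR decryption: S_i = E(K, T_i) where T_i is the counter for block i; P_i = C_i ⊕ S_i.
P0: T = 0b11011000, S = E(K, T) = 0b01010111; 0b10100101 ⊕ 0b01010111 = 0b11110010.
P1: T = 0b11011001, S = E(K, T) = 0b01011000; 0b11100010 ⊕ 0b01011000 = 0b10111010.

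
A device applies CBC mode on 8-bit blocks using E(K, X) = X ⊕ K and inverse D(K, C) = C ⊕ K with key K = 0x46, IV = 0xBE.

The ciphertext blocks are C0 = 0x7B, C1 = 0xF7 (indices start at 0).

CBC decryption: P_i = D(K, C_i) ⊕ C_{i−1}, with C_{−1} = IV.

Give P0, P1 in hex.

P0 = 0x83, P1 = 0xCA

P0: D(K, 0x7B) = 0x3D; 0x3D ⊕ 0xBE = 0x83.
P1: D(K, 0xF7) = 0xB1; 0xB1 ⊕ 0x7B = 0xCA.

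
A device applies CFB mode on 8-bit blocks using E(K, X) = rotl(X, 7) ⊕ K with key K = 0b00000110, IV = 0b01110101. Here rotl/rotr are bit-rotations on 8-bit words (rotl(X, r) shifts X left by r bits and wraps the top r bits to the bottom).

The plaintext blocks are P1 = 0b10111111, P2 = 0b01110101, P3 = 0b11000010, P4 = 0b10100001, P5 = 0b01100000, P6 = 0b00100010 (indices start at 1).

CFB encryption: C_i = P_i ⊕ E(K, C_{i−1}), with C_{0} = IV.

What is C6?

C1: E(K, 0b01110101) = 0b10111100; 0b10111111 ⊕ 0b10111100 = 0b00000011.
C2: E(K, 0b00000011) = 0b10000111; 0b01110101 ⊕ 0b10000111 = 0b11110010.
C3: E(K, 0b11110010) = 0b01111111; 0b11000010 ⊕ 0b01111111 = 0b10111101.
C4: E(K, 0b10111101) = 0b11011000; 0b10100001 ⊕ 0b11011000 = 0b01111001.
C5: E(K, 0b01111001) = 0b10111010; 0b01100000 ⊕ 0b10111010 = 0b11011010.
C6: E(K, 0b11011010) = 0b01101011; 0b00100010 ⊕ 0b01101011 = 0b01001001.

C6 = 0b01001001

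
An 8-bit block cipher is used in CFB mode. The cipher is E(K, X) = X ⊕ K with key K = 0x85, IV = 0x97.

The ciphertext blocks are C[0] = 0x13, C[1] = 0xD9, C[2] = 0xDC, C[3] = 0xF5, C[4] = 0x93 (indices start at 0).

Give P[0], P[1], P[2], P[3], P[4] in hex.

P[0] = 0x01, P[1] = 0x4F, P[2] = 0x80, P[3] = 0xAC, P[4] = 0xE3

CFB decryption: P_i = C_i ⊕ E(K, C_{i−1}), with C_{−1} = IV.
P[0]: E(K, 0x97) = 0x12; 0x13 ⊕ 0x12 = 0x01.
P[1]: E(K, 0x13) = 0x96; 0xD9 ⊕ 0x96 = 0x4F.
P[2]: E(K, 0xD9) = 0x5C; 0xDC ⊕ 0x5C = 0x80.
P[3]: E(K, 0xDC) = 0x59; 0xF5 ⊕ 0x59 = 0xAC.
P[4]: E(K, 0xF5) = 0x70; 0x93 ⊕ 0x70 = 0xE3.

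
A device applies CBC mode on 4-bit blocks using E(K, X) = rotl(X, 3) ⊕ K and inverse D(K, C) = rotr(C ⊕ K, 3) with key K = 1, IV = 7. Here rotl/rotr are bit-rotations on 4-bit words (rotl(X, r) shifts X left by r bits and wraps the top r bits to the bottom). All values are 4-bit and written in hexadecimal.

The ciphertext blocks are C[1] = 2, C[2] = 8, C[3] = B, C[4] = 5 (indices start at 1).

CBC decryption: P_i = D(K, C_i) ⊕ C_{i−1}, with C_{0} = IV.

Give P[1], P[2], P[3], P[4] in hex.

P[1] = 1, P[2] = 1, P[3] = D, P[4] = 3

P[1]: D(K, 2) = 6; 6 ⊕ 7 = 1.
P[2]: D(K, 8) = 3; 3 ⊕ 2 = 1.
P[3]: D(K, B) = 5; 5 ⊕ 8 = D.
P[4]: D(K, 5) = 8; 8 ⊕ B = 3.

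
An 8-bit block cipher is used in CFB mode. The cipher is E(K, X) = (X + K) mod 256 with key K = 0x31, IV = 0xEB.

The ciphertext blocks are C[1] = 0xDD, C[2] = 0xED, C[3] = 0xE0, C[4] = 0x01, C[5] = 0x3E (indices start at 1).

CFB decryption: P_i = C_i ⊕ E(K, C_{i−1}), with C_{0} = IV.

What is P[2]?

P[2]: E(K, 0xDD) = 0x0E; 0xED ⊕ 0x0E = 0xE3.

P[2] = 0xE3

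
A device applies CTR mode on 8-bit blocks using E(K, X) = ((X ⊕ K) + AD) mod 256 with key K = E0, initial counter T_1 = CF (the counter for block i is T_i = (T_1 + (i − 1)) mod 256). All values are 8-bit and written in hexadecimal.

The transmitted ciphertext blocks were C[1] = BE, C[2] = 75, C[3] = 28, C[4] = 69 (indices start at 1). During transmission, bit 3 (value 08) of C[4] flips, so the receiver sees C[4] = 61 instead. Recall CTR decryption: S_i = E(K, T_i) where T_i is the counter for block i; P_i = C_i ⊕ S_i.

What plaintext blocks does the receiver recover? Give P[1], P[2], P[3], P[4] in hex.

Only C[4] changed, to 61. In CTR, a change in C_i flips the same bit in P_i only; the keystream is unaffected. Decrypting the received ciphertext:
P[1]: T = CF, S = E(K, T) = DC; BE ⊕ DC = 62.
P[2]: T = D0, S = E(K, T) = DD; 75 ⊕ DD = A8.
P[3]: T = D1, S = E(K, T) = DE; 28 ⊕ DE = F6.
P[4]: T = D2, S = E(K, T) = DF; 61 ⊕ DF = BE.
Blocks that differ from the original plaintext: P[4].

P[1] = 62, P[2] = A8, P[3] = F6, P[4] = BE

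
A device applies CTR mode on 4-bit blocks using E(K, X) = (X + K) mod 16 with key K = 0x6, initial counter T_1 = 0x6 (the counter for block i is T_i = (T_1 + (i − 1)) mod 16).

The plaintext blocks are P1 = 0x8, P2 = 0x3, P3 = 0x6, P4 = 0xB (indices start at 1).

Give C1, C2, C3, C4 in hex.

C1 = 0x4, C2 = 0xE, C3 = 0x8, C4 = 0x4

CTR encryption: S_i = E(K, T_i) where T_i is the counter for block i; C_i = P_i ⊕ S_i.
C1: T = 0x6, S = E(K, T) = 0xC; 0x8 ⊕ 0xC = 0x4.
C2: T = 0x7, S = E(K, T) = 0xD; 0x3 ⊕ 0xD = 0xE.
C3: T = 0x8, S = E(K, T) = 0xE; 0x6 ⊕ 0xE = 0x8.
C4: T = 0x9, S = E(K, T) = 0xF; 0xB ⊕ 0xF = 0x4.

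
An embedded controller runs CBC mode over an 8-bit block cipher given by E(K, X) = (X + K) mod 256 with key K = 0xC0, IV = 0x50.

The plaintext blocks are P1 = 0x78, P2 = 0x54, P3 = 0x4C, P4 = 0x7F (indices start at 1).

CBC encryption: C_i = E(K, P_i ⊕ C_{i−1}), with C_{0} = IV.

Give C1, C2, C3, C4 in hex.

C1 = 0xE8, C2 = 0x7C, C3 = 0xF0, C4 = 0x4F

C1: P1 ⊕ 0x50 = 0x28; E(K, 0x28) = 0xE8.
C2: P2 ⊕ 0xE8 = 0xBC; E(K, 0xBC) = 0x7C.
C3: P3 ⊕ 0x7C = 0x30; E(K, 0x30) = 0xF0.
C4: P4 ⊕ 0xF0 = 0x8F; E(K, 0x8F) = 0x4F.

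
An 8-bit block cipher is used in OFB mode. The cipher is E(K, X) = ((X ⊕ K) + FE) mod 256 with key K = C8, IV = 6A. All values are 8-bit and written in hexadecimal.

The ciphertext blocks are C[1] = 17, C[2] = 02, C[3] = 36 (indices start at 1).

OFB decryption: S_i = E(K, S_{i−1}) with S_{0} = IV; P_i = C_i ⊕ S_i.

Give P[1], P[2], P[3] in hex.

P[1]: S = E(K, 6A) = A0; 17 ⊕ A0 = B7.
P[2]: S = E(K, A0) = 66; 02 ⊕ 66 = 64.
P[3]: S = E(K, 66) = AC; 36 ⊕ AC = 9A.

P[1] = B7, P[2] = 64, P[3] = 9A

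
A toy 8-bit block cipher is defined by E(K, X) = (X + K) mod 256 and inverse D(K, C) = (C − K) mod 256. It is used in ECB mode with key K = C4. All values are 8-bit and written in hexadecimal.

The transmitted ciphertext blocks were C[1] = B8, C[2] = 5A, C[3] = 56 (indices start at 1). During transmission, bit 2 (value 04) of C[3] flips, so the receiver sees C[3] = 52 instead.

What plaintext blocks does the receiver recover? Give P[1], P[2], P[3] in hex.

ECB decryption: P_i = D(K, C_i).
Only C[3] changed, to 52. In ECB, a change in C_i affects only P_i. Decrypting the received ciphertext:
P[1]: D(K, B8) = F4.
P[2]: D(K, 5A) = 96.
P[3]: D(K, 52) = 8E.
Blocks that differ from the original plaintext: P[3].

P[1] = F4, P[2] = 96, P[3] = 8E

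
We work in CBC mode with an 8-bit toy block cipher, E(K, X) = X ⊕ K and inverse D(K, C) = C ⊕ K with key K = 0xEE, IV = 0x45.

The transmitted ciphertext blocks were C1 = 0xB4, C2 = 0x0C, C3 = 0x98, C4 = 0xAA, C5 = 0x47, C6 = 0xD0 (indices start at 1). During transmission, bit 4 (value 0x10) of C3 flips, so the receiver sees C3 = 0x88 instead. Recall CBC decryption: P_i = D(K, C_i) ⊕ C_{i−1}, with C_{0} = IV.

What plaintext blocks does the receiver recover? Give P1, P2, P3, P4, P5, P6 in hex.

Only C3 changed, to 0x88. In CBC, a change in C_i garbles P_i and flips the same bit in P_{i+1}. Decrypting the received ciphertext:
P1: D(K, 0xB4) = 0x5A; 0x5A ⊕ 0x45 = 0x1F.
P2: D(K, 0x0C) = 0xE2; 0xE2 ⊕ 0xB4 = 0x56.
P3: D(K, 0x88) = 0x66; 0x66 ⊕ 0x0C = 0x6A.
P4: D(K, 0xAA) = 0x44; 0x44 ⊕ 0x88 = 0xCC.
P5: D(K, 0x47) = 0xA9; 0xA9 ⊕ 0xAA = 0x03.
P6: D(K, 0xD0) = 0x3E; 0x3E ⊕ 0x47 = 0x79.
Blocks that differ from the original plaintext: P3, P4.

P1 = 0x1F, P2 = 0x56, P3 = 0x6A, P4 = 0xCC, P5 = 0x03, P6 = 0x79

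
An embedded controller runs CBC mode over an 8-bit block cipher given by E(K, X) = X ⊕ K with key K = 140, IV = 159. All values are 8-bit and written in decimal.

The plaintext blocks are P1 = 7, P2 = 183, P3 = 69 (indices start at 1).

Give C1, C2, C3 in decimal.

CBC encryption: C_i = E(K, P_i ⊕ C_{i−1}), with C_{0} = IV.
C1: P1 ⊕ 159 = 152; E(K, 152) = 20.
C2: P2 ⊕ 20 = 163; E(K, 163) = 47.
C3: P3 ⊕ 47 = 106; E(K, 106) = 230.

C1 = 20, C2 = 47, C3 = 230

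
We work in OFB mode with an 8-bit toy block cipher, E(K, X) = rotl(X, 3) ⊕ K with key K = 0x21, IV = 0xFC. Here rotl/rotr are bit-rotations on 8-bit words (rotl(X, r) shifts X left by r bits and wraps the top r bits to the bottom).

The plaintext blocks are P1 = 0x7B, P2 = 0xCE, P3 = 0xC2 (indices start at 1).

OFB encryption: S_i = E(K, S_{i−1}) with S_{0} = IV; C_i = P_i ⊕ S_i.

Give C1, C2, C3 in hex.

C1: S = E(K, 0xFC) = 0xC6; 0x7B ⊕ 0xC6 = 0xBD.
C2: S = E(K, 0xC6) = 0x17; 0xCE ⊕ 0x17 = 0xD9.
C3: S = E(K, 0x17) = 0x99; 0xC2 ⊕ 0x99 = 0x5B.

C1 = 0xBD, C2 = 0xD9, C3 = 0x5B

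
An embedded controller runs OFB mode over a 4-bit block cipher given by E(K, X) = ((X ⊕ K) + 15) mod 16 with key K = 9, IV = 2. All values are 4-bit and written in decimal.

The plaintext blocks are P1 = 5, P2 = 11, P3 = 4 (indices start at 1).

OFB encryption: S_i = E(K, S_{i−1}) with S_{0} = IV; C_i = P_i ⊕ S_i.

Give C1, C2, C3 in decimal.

C1 = 15, C2 = 9, C3 = 14

C1: S = E(K, 2) = 10; 5 ⊕ 10 = 15.
C2: S = E(K, 10) = 2; 11 ⊕ 2 = 9.
C3: S = E(K, 2) = 10; 4 ⊕ 10 = 14.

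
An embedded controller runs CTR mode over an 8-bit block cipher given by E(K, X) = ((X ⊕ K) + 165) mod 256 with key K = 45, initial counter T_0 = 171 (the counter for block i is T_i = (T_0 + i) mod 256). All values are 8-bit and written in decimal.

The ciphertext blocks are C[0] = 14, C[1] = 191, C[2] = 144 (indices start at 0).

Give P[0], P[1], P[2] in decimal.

P[0] = 37, P[1] = 153, P[2] = 181

CTR decryption: S_i = E(K, T_i) where T_i is the counter for block i; P_i = C_i ⊕ S_i.
P[0]: T = 171, S = E(K, T) = 43; 14 ⊕ 43 = 37.
P[1]: T = 172, S = E(K, T) = 38; 191 ⊕ 38 = 153.
P[2]: T = 173, S = E(K, T) = 37; 144 ⊕ 37 = 181.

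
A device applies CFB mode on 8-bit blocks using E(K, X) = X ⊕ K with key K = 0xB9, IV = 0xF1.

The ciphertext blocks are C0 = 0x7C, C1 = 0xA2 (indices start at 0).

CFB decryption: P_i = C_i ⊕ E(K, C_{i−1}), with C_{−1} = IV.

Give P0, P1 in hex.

P0: E(K, 0xF1) = 0x48; 0x7C ⊕ 0x48 = 0x34.
P1: E(K, 0x7C) = 0xC5; 0xA2 ⊕ 0xC5 = 0x67.

P0 = 0x34, P1 = 0x67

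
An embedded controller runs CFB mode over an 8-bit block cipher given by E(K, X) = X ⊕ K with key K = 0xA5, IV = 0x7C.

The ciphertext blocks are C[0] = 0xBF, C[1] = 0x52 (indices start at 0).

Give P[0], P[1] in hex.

CFB decryption: P_i = C_i ⊕ E(K, C_{i−1}), with C_{−1} = IV.
P[0]: E(K, 0x7C) = 0xD9; 0xBF ⊕ 0xD9 = 0x66.
P[1]: E(K, 0xBF) = 0x1A; 0x52 ⊕ 0x1A = 0x48.

P[0] = 0x66, P[1] = 0x48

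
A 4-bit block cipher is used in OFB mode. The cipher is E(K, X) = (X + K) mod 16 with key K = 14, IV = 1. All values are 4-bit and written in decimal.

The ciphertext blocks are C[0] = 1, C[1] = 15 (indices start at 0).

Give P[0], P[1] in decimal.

OFB decryption: S_i = E(K, S_{i−1}) with S_{−1} = IV; P_i = C_i ⊕ S_i.
P[0]: S = E(K, 1) = 15; 1 ⊕ 15 = 14.
P[1]: S = E(K, 15) = 13; 15 ⊕ 13 = 2.

P[0] = 14, P[1] = 2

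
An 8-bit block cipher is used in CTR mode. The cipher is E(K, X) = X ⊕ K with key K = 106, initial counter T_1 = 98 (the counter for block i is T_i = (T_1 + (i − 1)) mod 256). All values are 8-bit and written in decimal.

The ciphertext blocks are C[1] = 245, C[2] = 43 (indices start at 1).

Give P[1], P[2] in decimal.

CTR decryption: S_i = E(K, T_i) where T_i is the counter for block i; P_i = C_i ⊕ S_i.
P[1]: T = 98, S = E(K, T) = 8; 245 ⊕ 8 = 253.
P[2]: T = 99, S = E(K, T) = 9; 43 ⊕ 9 = 34.

P[1] = 253, P[2] = 34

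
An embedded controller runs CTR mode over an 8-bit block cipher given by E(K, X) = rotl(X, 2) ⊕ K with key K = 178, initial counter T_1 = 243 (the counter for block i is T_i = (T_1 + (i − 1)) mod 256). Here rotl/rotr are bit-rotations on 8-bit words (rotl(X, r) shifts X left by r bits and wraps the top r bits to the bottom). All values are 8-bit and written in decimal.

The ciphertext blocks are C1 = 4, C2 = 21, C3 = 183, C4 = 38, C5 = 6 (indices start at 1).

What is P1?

P1 = 121

CTR decryption: S_i = E(K, T_i) where T_i is the counter for block i; P_i = C_i ⊕ S_i.
P1: T = 243, S = E(K, T) = 125; 4 ⊕ 125 = 121.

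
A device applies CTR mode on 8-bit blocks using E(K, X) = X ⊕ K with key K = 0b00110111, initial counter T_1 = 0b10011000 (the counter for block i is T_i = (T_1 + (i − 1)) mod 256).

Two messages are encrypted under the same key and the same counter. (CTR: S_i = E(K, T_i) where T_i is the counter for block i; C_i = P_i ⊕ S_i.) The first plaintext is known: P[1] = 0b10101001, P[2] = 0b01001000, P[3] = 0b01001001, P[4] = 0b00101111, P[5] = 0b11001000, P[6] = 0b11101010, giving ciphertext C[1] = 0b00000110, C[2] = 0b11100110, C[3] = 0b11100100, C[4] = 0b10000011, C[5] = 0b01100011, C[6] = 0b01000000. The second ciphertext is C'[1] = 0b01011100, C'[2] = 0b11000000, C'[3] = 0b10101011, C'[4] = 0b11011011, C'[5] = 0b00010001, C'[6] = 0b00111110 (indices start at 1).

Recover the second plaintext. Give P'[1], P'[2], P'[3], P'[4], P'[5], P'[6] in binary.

In CTR with a reused counter, both messages share the same keystream S_i, so C_i ⊕ C'_i = P_i ⊕ P'_i and thus P'_i = P_i ⊕ C_i ⊕ C'_i.
P'[1]: 0b10101001 ⊕ 0b00000110 ⊕ 0b01011100 = 0b11110011.
P'[2]: 0b01001000 ⊕ 0b11100110 ⊕ 0b11000000 = 0b01101110.
P'[3]: 0b01001001 ⊕ 0b11100100 ⊕ 0b10101011 = 0b00000110.
P'[4]: 0b00101111 ⊕ 0b10000011 ⊕ 0b11011011 = 0b01110111.
P'[5]: 0b11001000 ⊕ 0b01100011 ⊕ 0b00010001 = 0b10111010.
P'[6]: 0b11101010 ⊕ 0b01000000 ⊕ 0b00111110 = 0b10010100.

P'[1] = 0b11110011, P'[2] = 0b01101110, P'[3] = 0b00000110, P'[4] = 0b01110111, P'[5] = 0b10111010, P'[6] = 0b10010100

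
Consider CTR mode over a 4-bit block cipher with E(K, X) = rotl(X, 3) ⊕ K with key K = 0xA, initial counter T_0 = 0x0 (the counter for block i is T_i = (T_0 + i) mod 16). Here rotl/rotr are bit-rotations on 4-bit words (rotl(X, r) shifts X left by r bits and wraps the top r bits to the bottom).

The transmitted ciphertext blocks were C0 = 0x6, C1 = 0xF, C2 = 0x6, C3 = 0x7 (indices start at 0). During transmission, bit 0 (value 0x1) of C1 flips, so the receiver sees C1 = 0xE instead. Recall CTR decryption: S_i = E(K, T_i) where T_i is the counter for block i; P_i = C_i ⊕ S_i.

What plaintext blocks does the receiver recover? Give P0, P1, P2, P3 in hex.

Only C1 changed, to 0xE. In CTR, a change in C_i flips the same bit in P_i only; the keystream is unaffected. Decrypting the received ciphertext:
P0: T = 0x0, S = E(K, T) = 0xA; 0x6 ⊕ 0xA = 0xC.
P1: T = 0x1, S = E(K, T) = 0x2; 0xE ⊕ 0x2 = 0xC.
P2: T = 0x2, S = E(K, T) = 0xB; 0x6 ⊕ 0xB = 0xD.
P3: T = 0x3, S = E(K, T) = 0x3; 0x7 ⊕ 0x3 = 0x4.
Blocks that differ from the original plaintext: P1.

P0 = 0xC, P1 = 0xC, P2 = 0xD, P3 = 0x4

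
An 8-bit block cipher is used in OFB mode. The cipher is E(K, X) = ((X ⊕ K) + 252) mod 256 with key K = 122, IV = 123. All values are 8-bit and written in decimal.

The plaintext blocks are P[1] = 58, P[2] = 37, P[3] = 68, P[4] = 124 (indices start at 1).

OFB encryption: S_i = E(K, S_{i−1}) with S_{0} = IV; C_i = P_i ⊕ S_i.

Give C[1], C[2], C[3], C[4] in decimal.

C[1]: S = E(K, 123) = 253; 58 ⊕ 253 = 199.
C[2]: S = E(K, 253) = 131; 37 ⊕ 131 = 166.
C[3]: S = E(K, 131) = 245; 68 ⊕ 245 = 177.
C[4]: S = E(K, 245) = 139; 124 ⊕ 139 = 247.

C[1] = 199, C[2] = 166, C[3] = 177, C[4] = 247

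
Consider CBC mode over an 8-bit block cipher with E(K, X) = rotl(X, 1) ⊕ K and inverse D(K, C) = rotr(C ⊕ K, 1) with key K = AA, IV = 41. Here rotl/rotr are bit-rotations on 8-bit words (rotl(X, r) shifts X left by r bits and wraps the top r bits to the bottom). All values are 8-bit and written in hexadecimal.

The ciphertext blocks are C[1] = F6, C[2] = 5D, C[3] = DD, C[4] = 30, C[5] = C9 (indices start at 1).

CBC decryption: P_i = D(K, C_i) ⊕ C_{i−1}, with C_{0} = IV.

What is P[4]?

P[4] = 90

P[4]: D(K, 30) = 4D; 4D ⊕ DD = 90.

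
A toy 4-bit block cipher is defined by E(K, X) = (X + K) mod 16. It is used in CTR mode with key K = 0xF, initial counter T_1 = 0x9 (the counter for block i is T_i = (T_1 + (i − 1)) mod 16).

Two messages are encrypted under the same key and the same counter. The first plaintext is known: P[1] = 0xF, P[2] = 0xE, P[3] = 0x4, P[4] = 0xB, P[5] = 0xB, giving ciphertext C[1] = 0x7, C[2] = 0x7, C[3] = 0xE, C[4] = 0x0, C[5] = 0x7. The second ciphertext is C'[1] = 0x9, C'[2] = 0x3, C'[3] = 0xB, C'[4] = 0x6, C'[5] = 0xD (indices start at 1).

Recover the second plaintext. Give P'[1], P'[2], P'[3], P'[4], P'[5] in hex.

P'[1] = 0x1, P'[2] = 0xA, P'[3] = 0x1, P'[4] = 0xD, P'[5] = 0x1

In CTR with a reused counter, both messages share the same keystream S_i, so C_i ⊕ C'_i = P_i ⊕ P'_i and thus P'_i = P_i ⊕ C_i ⊕ C'_i.
P'[1]: 0xF ⊕ 0x7 ⊕ 0x9 = 0x1.
P'[2]: 0xE ⊕ 0x7 ⊕ 0x3 = 0xA.
P'[3]: 0x4 ⊕ 0xE ⊕ 0xB = 0x1.
P'[4]: 0xB ⊕ 0x0 ⊕ 0x6 = 0xD.
P'[5]: 0xB ⊕ 0x7 ⊕ 0xD = 0x1.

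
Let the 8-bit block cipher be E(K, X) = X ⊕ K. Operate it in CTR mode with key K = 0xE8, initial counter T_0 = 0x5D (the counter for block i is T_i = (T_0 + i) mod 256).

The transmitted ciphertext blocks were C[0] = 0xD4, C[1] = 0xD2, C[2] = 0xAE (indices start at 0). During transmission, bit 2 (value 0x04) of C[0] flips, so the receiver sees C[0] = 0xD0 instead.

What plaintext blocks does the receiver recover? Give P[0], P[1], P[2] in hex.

P[0] = 0x65, P[1] = 0x64, P[2] = 0x19

CTR decryption: S_i = E(K, T_i) where T_i is the counter for block i; P_i = C_i ⊕ S_i.
Only C[0] changed, to 0xD0. In CTR, a change in C_i flips the same bit in P_i only; the keystream is unaffected. Decrypting the received ciphertext:
P[0]: T = 0x5D, S = E(K, T) = 0xB5; 0xD0 ⊕ 0xB5 = 0x65.
P[1]: T = 0x5E, S = E(K, T) = 0xB6; 0xD2 ⊕ 0xB6 = 0x64.
P[2]: T = 0x5F, S = E(K, T) = 0xB7; 0xAE ⊕ 0xB7 = 0x19.
Blocks that differ from the original plaintext: P[0].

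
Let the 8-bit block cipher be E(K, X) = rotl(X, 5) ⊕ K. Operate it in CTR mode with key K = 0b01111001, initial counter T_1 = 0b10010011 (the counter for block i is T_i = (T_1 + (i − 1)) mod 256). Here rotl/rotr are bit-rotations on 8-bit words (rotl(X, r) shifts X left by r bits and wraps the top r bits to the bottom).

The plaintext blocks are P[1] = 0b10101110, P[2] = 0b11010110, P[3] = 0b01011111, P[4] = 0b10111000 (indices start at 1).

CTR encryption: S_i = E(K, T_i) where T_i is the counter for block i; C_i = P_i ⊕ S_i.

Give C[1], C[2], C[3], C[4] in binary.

C[1] = 0b10100101, C[2] = 0b00111101, C[3] = 0b10010100, C[4] = 0b00010011

C[1]: T = 0b10010011, S = E(K, T) = 0b00001011; 0b10101110 ⊕ 0b00001011 = 0b10100101.
C[2]: T = 0b10010100, S = E(K, T) = 0b11101011; 0b11010110 ⊕ 0b11101011 = 0b00111101.
C[3]: T = 0b10010101, S = E(K, T) = 0b11001011; 0b01011111 ⊕ 0b11001011 = 0b10010100.
C[4]: T = 0b10010110, S = E(K, T) = 0b10101011; 0b10111000 ⊕ 0b10101011 = 0b00010011.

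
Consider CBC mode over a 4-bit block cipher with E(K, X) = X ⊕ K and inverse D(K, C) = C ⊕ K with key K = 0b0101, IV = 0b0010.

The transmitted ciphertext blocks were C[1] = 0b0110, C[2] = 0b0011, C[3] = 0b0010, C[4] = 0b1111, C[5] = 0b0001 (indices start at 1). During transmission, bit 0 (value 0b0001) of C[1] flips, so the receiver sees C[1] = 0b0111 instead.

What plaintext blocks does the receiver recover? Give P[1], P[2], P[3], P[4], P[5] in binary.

P[1] = 0b0000, P[2] = 0b0001, P[3] = 0b0100, P[4] = 0b1000, P[5] = 0b1011

CBC decryption: P_i = D(K, C_i) ⊕ C_{i−1}, with C_{0} = IV.
Only C[1] changed, to 0b0111. In CBC, a change in C_i garbles P_i and flips the same bit in P_{i+1}. Decrypting the received ciphertext:
P[1]: D(K, 0b0111) = 0b0010; 0b0010 ⊕ 0b0010 = 0b0000.
P[2]: D(K, 0b0011) = 0b0110; 0b0110 ⊕ 0b0111 = 0b0001.
P[3]: D(K, 0b0010) = 0b0111; 0b0111 ⊕ 0b0011 = 0b0100.
P[4]: D(K, 0b1111) = 0b1010; 0b1010 ⊕ 0b0010 = 0b1000.
P[5]: D(K, 0b0001) = 0b0100; 0b0100 ⊕ 0b1111 = 0b1011.
Blocks that differ from the original plaintext: P[1], P[2].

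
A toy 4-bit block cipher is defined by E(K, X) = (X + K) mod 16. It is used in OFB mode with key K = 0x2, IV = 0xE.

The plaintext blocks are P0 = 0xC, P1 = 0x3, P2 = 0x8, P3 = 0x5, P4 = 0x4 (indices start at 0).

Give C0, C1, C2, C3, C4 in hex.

OFB encryption: S_i = E(K, S_{i−1}) with S_{−1} = IV; C_i = P_i ⊕ S_i.
C0: S = E(K, 0xE) = 0x0; 0xC ⊕ 0x0 = 0xC.
C1: S = E(K, 0x0) = 0x2; 0x3 ⊕ 0x2 = 0x1.
C2: S = E(K, 0x2) = 0x4; 0x8 ⊕ 0x4 = 0xC.
C3: S = E(K, 0x4) = 0x6; 0x5 ⊕ 0x6 = 0x3.
C4: S = E(K, 0x6) = 0x8; 0x4 ⊕ 0x8 = 0xC.

C0 = 0xC, C1 = 0x1, C2 = 0xC, C3 = 0x3, C4 = 0xC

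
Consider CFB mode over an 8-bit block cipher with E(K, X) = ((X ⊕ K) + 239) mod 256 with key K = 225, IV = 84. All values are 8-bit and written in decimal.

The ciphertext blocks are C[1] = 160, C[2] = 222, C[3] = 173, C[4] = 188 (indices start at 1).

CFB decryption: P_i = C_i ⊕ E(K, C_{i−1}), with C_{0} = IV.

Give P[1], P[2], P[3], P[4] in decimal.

P[1]: E(K, 84) = 164; 160 ⊕ 164 = 4.
P[2]: E(K, 160) = 48; 222 ⊕ 48 = 238.
P[3]: E(K, 222) = 46; 173 ⊕ 46 = 131.
P[4]: E(K, 173) = 59; 188 ⊕ 59 = 135.

P[1] = 4, P[2] = 238, P[3] = 131, P[4] = 135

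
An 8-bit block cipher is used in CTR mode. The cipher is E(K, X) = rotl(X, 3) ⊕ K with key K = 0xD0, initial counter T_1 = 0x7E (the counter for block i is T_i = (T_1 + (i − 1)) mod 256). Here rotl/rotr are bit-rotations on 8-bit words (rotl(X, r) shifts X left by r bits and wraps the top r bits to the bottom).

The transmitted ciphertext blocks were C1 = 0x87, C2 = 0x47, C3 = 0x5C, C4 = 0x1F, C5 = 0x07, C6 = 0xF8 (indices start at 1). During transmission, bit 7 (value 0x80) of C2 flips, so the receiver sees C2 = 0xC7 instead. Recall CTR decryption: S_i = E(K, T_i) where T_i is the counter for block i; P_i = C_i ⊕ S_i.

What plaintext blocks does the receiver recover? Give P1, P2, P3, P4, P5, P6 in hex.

Only C2 changed, to 0xC7. In CTR, a change in C_i flips the same bit in P_i only; the keystream is unaffected. Decrypting the received ciphertext:
P1: T = 0x7E, S = E(K, T) = 0x23; 0x87 ⊕ 0x23 = 0xA4.
P2: T = 0x7F, S = E(K, T) = 0x2B; 0xC7 ⊕ 0x2B = 0xEC.
P3: T = 0x80, S = E(K, T) = 0xD4; 0x5C ⊕ 0xD4 = 0x88.
P4: T = 0x81, S = E(K, T) = 0xDC; 0x1F ⊕ 0xDC = 0xC3.
P5: T = 0x82, S = E(K, T) = 0xC4; 0x07 ⊕ 0xC4 = 0xC3.
P6: T = 0x83, S = E(K, T) = 0xCC; 0xF8 ⊕ 0xCC = 0x34.
Blocks that differ from the original plaintext: P2.

P1 = 0xA4, P2 = 0xEC, P3 = 0x88, P4 = 0xC3, P5 = 0xC3, P6 = 0x34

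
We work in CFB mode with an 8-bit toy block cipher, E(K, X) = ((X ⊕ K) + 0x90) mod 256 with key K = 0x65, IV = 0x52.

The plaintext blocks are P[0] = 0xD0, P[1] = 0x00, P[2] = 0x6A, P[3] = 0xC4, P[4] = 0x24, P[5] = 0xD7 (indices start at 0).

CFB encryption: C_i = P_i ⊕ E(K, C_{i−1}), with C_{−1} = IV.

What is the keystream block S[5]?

C[0]: E(K, 0x52) = 0xC7; 0xD0 ⊕ 0xC7 = 0x17.
C[1]: E(K, 0x17) = 0x02; 0x00 ⊕ 0x02 = 0x02.
C[2]: E(K, 0x02) = 0xF7; 0x6A ⊕ 0xF7 = 0x9D.
C[3]: E(K, 0x9D) = 0x88; 0xC4 ⊕ 0x88 = 0x4C.
C[4]: E(K, 0x4C) = 0xB9; 0x24 ⊕ 0xB9 = 0x9D.
C[5]: E(K, 0x9D) = 0x88; 0xD7 ⊕ 0x88 = 0x5F.
So S[5] = 0x88.

0x88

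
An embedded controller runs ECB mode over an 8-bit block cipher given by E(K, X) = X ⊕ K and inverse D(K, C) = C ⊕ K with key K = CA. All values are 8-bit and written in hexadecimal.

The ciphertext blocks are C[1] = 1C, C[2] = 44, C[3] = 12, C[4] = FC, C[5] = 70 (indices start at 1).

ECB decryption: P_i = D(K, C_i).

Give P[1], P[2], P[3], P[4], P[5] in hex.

P[1]: D(K, 1C) = D6.
P[2]: D(K, 44) = 8E.
P[3]: D(K, 12) = D8.
P[4]: D(K, FC) = 36.
P[5]: D(K, 70) = BA.

P[1] = D6, P[2] = 8E, P[3] = D8, P[4] = 36, P[5] = BA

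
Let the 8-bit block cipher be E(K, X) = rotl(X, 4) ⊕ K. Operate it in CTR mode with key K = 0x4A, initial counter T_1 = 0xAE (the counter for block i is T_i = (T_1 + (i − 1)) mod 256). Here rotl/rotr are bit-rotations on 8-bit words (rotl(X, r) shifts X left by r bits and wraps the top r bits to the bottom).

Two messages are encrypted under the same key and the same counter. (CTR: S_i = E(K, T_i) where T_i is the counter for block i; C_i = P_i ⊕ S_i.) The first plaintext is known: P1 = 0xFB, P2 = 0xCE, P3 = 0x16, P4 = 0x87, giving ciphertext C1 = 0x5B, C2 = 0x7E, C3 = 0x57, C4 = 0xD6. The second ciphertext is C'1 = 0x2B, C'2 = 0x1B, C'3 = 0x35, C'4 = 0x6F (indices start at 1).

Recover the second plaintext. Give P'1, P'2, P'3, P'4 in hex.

P'1 = 0x8B, P'2 = 0xAB, P'3 = 0x74, P'4 = 0x3E

In CTR with a reused counter, both messages share the same keystream S_i, so C_i ⊕ C'_i = P_i ⊕ P'_i and thus P'_i = P_i ⊕ C_i ⊕ C'_i.
P'1: 0xFB ⊕ 0x5B ⊕ 0x2B = 0x8B.
P'2: 0xCE ⊕ 0x7E ⊕ 0x1B = 0xAB.
P'3: 0x16 ⊕ 0x57 ⊕ 0x35 = 0x74.
P'4: 0x87 ⊕ 0xD6 ⊕ 0x6F = 0x3E.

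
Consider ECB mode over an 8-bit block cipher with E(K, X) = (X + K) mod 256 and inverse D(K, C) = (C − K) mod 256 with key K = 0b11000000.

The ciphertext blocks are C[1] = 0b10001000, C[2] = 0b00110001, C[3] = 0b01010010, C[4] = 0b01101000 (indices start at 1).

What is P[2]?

ECB decryption: P_i = D(K, C_i).
P[2]: D(K, 0b00110001) = 0b01110001.

P[2] = 0b01110001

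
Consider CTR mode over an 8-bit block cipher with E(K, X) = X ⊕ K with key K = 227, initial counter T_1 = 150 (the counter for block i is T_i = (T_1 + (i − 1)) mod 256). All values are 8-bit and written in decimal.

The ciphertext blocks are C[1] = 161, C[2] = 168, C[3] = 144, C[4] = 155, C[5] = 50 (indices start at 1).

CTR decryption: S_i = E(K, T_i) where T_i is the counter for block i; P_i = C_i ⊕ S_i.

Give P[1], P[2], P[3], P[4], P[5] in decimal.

P[1]: T = 150, S = E(K, T) = 117; 161 ⊕ 117 = 212.
P[2]: T = 151, S = E(K, T) = 116; 168 ⊕ 116 = 220.
P[3]: T = 152, S = E(K, T) = 123; 144 ⊕ 123 = 235.
P[4]: T = 153, S = E(K, T) = 122; 155 ⊕ 122 = 225.
P[5]: T = 154, S = E(K, T) = 121; 50 ⊕ 121 = 75.

P[1] = 212, P[2] = 220, P[3] = 235, P[4] = 225, P[5] = 75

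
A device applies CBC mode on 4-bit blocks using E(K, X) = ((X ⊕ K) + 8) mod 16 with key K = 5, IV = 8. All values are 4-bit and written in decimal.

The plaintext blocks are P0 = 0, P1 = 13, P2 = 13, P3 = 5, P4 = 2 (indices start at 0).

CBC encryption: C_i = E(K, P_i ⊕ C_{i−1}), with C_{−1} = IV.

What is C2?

C2 = 5

C0: P0 ⊕ 8 = 8; E(K, 8) = 5.
C1: P1 ⊕ 5 = 8; E(K, 8) = 5.
C2: P2 ⊕ 5 = 8; E(K, 8) = 5.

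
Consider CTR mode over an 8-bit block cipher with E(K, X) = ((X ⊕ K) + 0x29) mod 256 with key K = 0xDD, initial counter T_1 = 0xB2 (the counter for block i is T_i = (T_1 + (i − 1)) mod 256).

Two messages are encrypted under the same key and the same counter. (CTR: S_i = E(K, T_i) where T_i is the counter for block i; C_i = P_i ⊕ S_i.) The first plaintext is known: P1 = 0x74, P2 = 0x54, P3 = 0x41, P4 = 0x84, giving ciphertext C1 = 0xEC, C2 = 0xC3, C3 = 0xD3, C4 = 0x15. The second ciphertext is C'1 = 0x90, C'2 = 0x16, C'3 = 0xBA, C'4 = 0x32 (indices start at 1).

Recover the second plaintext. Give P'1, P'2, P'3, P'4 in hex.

In CTR with a reused counter, both messages share the same keystream S_i, so C_i ⊕ C'_i = P_i ⊕ P'_i and thus P'_i = P_i ⊕ C_i ⊕ C'_i.
P'1: 0x74 ⊕ 0xEC ⊕ 0x90 = 0x08.
P'2: 0x54 ⊕ 0xC3 ⊕ 0x16 = 0x81.
P'3: 0x41 ⊕ 0xD3 ⊕ 0xBA = 0x28.
P'4: 0x84 ⊕ 0x15 ⊕ 0x32 = 0xA3.

P'1 = 0x08, P'2 = 0x81, P'3 = 0x28, P'4 = 0xA3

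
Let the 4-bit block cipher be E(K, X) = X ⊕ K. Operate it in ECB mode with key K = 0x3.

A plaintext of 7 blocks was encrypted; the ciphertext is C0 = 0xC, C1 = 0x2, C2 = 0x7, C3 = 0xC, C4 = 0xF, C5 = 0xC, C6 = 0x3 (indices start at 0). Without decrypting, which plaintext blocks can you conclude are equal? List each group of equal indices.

ECB encrypts each block independently with the same key, so equal ciphertext blocks imply equal plaintext blocks.
C0 = C3 = C5 = 0xC, so P0 = P3 = P5.

P0 = P3 = P5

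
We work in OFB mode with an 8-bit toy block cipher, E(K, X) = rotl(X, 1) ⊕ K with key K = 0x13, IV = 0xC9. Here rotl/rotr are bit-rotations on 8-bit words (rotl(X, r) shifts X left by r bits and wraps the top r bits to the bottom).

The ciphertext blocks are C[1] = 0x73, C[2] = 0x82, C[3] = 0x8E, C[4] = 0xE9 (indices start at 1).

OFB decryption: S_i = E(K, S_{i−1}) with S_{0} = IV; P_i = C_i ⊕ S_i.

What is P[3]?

P[1]: S = E(K, 0xC9) = 0x80; 0x73 ⊕ 0x80 = 0xF3.
P[2]: S = E(K, 0x80) = 0x12; 0x82 ⊕ 0x12 = 0x90.
P[3]: S = E(K, 0x12) = 0x37; 0x8E ⊕ 0x37 = 0xB9.

P[3] = 0xB9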